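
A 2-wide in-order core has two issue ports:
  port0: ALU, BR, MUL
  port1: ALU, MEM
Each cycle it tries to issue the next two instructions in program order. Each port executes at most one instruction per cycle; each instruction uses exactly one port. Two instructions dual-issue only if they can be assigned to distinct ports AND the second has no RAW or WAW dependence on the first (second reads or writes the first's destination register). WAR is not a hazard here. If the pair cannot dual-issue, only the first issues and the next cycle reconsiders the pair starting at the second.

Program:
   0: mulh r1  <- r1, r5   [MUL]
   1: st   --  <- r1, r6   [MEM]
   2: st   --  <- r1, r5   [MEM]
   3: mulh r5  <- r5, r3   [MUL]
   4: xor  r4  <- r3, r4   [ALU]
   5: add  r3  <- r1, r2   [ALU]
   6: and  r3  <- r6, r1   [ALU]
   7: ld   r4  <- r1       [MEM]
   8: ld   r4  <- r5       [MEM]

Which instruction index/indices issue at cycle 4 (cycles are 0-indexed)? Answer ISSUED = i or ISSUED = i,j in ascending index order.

#0 head=0: mulh i0 RAW r1
#1 head=1: st i1 no-port MEM/MEM
#2 head=2: st/mulh i2+i3 pair
#3 head=4: xor/add i4+i5 pair
#4 head=6: and/ld i6+i7 pair
#5 head=8: ld i8 tail

ISSUED = 6,7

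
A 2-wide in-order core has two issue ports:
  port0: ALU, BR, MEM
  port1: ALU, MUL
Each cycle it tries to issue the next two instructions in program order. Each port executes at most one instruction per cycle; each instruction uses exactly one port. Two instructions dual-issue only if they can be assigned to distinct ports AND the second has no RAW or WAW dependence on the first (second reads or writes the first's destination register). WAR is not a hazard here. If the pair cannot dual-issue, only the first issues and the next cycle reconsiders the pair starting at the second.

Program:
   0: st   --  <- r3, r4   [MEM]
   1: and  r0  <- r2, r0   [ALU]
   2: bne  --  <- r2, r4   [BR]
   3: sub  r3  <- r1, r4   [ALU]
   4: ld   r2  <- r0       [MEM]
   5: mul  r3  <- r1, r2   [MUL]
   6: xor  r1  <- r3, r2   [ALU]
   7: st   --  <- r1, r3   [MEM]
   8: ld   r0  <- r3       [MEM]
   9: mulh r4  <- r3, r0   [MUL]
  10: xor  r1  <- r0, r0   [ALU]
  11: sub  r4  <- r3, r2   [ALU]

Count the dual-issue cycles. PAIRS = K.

PAIRS = 3

#0 head=0: st;and i0,i1 2-wide
#1 head=2: bne;sub i2,i3 2-wide
#2 head=4: ld i4 RAW r2
#3 head=5: mul i5 RAW r3
#4 head=6: xor i6 RAW r1
#5 head=7: st i7 no-port MEM/MEM
#6 head=8: ld i8 RAW r0
#7 head=9: mulh;xor i9,i10 2-wide
#8 head=11: sub i11 tail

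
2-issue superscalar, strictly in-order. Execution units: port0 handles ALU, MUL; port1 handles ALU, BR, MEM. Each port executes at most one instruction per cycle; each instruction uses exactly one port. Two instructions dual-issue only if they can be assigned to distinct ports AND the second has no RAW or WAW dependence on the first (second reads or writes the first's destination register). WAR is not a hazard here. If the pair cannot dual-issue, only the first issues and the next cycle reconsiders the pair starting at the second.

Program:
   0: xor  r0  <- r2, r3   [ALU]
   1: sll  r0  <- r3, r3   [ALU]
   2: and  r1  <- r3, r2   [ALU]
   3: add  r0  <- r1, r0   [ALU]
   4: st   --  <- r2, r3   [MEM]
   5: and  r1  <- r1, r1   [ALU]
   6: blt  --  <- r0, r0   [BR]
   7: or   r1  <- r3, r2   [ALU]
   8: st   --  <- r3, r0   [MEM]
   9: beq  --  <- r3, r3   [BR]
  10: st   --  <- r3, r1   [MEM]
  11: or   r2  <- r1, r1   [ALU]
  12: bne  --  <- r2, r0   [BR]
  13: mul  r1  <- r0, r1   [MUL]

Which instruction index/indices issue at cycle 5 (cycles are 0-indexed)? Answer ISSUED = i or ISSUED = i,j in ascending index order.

#0 head=0: xor.ALU i0 WAW r0
#1 head=1: sll.ALU+and.ALU i1,i2 2-wide
#2 head=3: add.ALU+st.MEM i3,i4 2-wide
#3 head=5: and.ALU+blt.BR i5,i6 2-wide
#4 head=7: or.ALU+st.MEM i7,i8 2-wide
#5 head=9: beq.BR i9 no-port BR/MEM
#6 head=10: st.MEM+or.ALU i10,i11 2-wide
#7 head=12: bne.BR+mul.MUL i12,i13 2-wide

ISSUED = 9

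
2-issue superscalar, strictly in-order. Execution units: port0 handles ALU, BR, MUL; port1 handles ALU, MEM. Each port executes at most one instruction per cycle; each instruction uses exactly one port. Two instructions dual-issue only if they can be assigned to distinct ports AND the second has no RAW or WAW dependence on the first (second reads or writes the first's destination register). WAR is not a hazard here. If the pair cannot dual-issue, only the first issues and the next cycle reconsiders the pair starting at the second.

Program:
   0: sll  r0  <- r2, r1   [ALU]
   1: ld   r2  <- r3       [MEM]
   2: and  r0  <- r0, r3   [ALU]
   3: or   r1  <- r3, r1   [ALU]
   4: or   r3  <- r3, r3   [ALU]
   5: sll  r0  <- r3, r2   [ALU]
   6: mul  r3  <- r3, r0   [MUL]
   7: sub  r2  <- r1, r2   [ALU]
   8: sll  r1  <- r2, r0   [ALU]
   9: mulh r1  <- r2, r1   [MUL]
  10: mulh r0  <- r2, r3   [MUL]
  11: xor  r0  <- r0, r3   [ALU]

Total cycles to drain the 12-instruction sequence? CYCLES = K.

[0] i0&i1  sll ld  -- pair
[1] i2&i3  and or  -- pair
[2] i4  or  -- RAW r3
[3] i5  sll  -- RAW r0
[4] i6&i7  mul sub  -- pair
[5] i8  sll  -- RAW+WAW r1
[6] i9  mulh  -- no-port MUL/MUL
[7] i10  mulh  -- RAW+WAW r0
[8] i11  xor  -- tail

CYCLES = 9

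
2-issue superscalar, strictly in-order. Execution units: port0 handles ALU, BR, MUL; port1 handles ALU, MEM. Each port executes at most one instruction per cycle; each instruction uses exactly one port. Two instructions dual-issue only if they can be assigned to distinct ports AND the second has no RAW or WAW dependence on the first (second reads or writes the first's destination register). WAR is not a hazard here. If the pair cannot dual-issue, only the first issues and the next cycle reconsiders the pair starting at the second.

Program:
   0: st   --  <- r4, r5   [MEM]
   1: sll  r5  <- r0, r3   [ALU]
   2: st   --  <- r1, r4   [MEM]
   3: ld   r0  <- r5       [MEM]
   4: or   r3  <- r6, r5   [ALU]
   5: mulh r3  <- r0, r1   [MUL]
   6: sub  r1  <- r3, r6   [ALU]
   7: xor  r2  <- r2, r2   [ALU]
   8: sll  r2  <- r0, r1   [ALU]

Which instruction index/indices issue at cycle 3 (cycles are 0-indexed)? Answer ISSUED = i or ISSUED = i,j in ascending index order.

  cy0 -> i0+i1 (st.MEM+sll.ALU) 2-wide
  cy1 -> i2 (st.MEM) no-port MEM/MEM
  cy2 -> i3+i4 (ld.MEM+or.ALU) 2-wide
  cy3 -> i5 (mulh.MUL) RAW r3
  cy4 -> i6+i7 (sub.ALU+xor.ALU) 2-wide
  cy5 -> i8 (sll.ALU) tail

ISSUED = 5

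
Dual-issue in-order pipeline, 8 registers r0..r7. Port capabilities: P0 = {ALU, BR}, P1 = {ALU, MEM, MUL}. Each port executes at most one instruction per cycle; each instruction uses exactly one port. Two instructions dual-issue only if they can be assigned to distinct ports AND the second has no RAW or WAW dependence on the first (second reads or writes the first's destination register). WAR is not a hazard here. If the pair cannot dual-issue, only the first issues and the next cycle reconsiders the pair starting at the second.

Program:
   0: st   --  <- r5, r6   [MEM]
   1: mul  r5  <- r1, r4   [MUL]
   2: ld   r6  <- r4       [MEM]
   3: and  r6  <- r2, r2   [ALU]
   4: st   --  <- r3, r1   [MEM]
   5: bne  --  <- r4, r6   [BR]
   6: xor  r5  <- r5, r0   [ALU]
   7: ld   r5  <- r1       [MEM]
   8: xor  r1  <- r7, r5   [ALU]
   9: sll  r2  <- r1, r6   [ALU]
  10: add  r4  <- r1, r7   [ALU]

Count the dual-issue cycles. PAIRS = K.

PAIRS = 3

#0 head=0: st i0 no-port MEM/MUL
#1 head=1: mul i1 no-port MUL/MEM
#2 head=2: ld i2 WAW r6
#3 head=3: and/st i3+i4 pair
#4 head=5: bne/xor i5+i6 pair
#5 head=7: ld i7 RAW r5
#6 head=8: xor i8 RAW r1
#7 head=9: sll/add i9+i10 pair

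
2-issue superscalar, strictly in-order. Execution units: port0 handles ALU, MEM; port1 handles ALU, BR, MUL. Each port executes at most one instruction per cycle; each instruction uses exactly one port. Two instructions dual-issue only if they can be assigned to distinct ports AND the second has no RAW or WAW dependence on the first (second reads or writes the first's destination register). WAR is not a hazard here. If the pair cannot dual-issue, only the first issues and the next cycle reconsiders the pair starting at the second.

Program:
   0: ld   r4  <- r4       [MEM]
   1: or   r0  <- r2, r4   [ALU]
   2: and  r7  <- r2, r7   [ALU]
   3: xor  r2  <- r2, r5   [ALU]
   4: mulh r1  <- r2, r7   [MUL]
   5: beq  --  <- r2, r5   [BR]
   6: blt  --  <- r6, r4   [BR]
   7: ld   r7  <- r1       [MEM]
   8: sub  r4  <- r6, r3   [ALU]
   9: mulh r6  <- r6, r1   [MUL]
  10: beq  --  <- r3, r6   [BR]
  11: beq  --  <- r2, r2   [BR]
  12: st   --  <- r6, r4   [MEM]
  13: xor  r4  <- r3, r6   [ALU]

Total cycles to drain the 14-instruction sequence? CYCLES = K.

t=0 i0:ld.MEM ; RAW r4
t=1 i1&i2:or.ALU;and.ALU ; dual
t=2 i3:xor.ALU ; RAW r2
t=3 i4:mulh.MUL ; no-port MUL/BR
t=4 i5:beq.BR ; no-port BR/BR
t=5 i6&i7:blt.BR;ld.MEM ; dual
t=6 i8&i9:sub.ALU;mulh.MUL ; dual
t=7 i10:beq.BR ; no-port BR/BR
t=8 i11&i12:beq.BR;st.MEM ; dual
t=9 i13:xor.ALU ; tail

CYCLES = 10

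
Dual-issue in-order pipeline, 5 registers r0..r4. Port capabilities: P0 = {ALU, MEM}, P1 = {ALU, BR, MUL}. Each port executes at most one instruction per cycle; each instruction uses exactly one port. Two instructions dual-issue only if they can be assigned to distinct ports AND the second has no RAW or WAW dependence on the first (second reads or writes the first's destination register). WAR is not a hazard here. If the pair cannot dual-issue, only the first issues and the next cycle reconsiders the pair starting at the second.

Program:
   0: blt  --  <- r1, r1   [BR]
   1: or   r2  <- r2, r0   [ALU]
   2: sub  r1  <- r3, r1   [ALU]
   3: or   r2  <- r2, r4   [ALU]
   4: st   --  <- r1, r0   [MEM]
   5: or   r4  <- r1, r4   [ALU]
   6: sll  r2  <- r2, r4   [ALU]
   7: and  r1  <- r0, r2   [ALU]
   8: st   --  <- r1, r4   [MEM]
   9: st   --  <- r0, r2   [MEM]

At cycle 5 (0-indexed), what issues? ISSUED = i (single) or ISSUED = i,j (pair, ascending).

t=0 i0,i1:blt+or ; pair
t=1 i2,i3:sub+or ; pair
t=2 i4,i5:st+or ; pair
t=3 i6:sll ; RAW r2
t=4 i7:and ; RAW r1
t=5 i8:st ; no-port MEM/MEM
t=6 i9:st ; tail

ISSUED = 8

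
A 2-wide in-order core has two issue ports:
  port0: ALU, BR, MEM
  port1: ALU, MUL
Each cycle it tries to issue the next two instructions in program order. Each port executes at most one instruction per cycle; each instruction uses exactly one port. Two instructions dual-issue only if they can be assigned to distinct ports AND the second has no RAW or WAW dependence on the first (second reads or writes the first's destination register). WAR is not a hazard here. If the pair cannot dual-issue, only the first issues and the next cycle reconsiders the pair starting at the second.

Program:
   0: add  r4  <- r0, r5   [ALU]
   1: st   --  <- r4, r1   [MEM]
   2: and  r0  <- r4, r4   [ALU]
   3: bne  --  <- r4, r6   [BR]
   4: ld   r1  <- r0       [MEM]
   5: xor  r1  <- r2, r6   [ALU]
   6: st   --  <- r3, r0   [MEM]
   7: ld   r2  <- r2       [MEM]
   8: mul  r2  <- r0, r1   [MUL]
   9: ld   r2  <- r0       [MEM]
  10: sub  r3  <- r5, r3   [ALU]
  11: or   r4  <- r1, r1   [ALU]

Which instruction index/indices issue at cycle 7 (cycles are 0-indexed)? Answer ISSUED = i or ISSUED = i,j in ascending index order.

[0] i0  add.ALU  -- RAW r4
[1] i1/i2  st.MEM/and.ALU  -- dual
[2] i3  bne.BR  -- no-port BR/MEM
[3] i4  ld.MEM  -- WAW r1
[4] i5/i6  xor.ALU/st.MEM  -- dual
[5] i7  ld.MEM  -- WAW r2
[6] i8  mul.MUL  -- WAW r2
[7] i9/i10  ld.MEM/sub.ALU  -- dual
[8] i11  or.ALU  -- tail

ISSUED = 9,10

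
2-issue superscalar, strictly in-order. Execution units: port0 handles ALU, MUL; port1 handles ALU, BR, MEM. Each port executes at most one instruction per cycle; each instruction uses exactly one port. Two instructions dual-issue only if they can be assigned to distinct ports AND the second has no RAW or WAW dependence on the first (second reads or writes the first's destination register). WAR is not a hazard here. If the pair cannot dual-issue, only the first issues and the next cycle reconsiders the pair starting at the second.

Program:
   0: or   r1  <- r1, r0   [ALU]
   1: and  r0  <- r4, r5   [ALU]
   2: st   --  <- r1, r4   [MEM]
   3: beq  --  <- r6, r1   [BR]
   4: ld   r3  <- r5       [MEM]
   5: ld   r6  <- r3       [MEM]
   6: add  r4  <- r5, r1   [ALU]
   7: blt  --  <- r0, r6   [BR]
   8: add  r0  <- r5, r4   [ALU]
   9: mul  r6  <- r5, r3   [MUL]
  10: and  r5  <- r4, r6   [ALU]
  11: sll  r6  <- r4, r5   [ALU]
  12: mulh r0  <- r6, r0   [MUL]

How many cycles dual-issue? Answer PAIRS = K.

PAIRS = 3

  cy0 -> i0+i1 (or.ALU and.ALU) dual
  cy1 -> i2 (st.MEM) no-port MEM/BR
  cy2 -> i3 (beq.BR) no-port BR/MEM
  cy3 -> i4 (ld.MEM) no-port MEM/MEM
  cy4 -> i5+i6 (ld.MEM add.ALU) dual
  cy5 -> i7+i8 (blt.BR add.ALU) dual
  cy6 -> i9 (mul.MUL) RAW r6
  cy7 -> i10 (and.ALU) RAW r5
  cy8 -> i11 (sll.ALU) RAW r6
  cy9 -> i12 (mulh.MUL) tail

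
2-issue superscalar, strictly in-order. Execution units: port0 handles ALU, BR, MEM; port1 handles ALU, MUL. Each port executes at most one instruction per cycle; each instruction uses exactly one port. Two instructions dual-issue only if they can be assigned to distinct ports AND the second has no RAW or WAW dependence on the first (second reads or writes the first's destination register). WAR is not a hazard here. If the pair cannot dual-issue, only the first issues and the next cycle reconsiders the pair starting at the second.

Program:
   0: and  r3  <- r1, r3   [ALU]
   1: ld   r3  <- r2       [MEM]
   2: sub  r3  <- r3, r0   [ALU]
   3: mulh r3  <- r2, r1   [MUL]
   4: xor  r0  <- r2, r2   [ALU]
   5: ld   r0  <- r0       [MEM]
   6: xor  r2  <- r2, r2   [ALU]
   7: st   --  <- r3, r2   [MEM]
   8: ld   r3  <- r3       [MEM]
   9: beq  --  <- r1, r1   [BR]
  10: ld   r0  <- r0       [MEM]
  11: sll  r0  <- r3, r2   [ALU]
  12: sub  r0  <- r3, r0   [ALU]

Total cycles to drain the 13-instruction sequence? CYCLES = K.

CYCLES = 11

[0] i0  and.ALU  -- WAW r3
[1] i1  ld.MEM  -- RAW+WAW r3
[2] i2  sub.ALU  -- WAW r3
[3] i3,i4  mulh.MUL xor.ALU  -- pair
[4] i5,i6  ld.MEM xor.ALU  -- pair
[5] i7  st.MEM  -- no-port MEM/MEM
[6] i8  ld.MEM  -- no-port MEM/BR
[7] i9  beq.BR  -- no-port BR/MEM
[8] i10  ld.MEM  -- WAW r0
[9] i11  sll.ALU  -- RAW+WAW r0
[10] i12  sub.ALU  -- tail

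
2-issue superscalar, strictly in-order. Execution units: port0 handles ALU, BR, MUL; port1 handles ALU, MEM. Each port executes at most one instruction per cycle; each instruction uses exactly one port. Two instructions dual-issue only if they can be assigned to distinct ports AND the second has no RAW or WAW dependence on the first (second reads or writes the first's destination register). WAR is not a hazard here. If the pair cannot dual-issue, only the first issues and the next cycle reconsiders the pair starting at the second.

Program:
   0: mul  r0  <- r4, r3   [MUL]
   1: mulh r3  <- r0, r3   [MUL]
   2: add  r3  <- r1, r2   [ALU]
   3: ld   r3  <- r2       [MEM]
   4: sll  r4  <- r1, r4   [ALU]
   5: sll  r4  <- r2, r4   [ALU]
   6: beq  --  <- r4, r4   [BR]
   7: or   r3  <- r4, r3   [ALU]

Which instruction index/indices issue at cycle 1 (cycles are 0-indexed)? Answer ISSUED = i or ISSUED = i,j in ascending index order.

ISSUED = 1

[0] i0  mul.MUL  -- no-port MUL/MUL
[1] i1  mulh.MUL  -- WAW r3
[2] i2  add.ALU  -- WAW r3
[3] i3+i4  ld.MEM;sll.ALU  -- dual
[4] i5  sll.ALU  -- RAW r4
[5] i6+i7  beq.BR;or.ALU  -- dual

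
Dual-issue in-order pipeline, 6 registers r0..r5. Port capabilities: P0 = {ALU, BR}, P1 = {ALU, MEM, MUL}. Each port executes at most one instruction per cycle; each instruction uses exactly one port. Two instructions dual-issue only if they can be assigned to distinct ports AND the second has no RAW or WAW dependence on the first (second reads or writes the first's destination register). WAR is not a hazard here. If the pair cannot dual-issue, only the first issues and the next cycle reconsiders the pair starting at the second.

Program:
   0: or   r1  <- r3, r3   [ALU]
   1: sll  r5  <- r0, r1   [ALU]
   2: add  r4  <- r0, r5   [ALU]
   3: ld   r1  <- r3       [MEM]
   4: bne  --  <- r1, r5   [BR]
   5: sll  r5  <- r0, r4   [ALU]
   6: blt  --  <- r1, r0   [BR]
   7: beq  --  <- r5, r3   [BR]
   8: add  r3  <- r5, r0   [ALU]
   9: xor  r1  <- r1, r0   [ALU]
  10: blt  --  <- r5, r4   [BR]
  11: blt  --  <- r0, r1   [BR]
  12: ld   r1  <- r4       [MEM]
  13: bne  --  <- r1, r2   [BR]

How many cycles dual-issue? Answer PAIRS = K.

  cy0 -> i0 (or) RAW r1
  cy1 -> i1 (sll) RAW r5
  cy2 -> i2/i3 (add+ld) pair
  cy3 -> i4/i5 (bne+sll) pair
  cy4 -> i6 (blt) no-port BR/BR
  cy5 -> i7/i8 (beq+add) pair
  cy6 -> i9/i10 (xor+blt) pair
  cy7 -> i11/i12 (blt+ld) pair
  cy8 -> i13 (bne) tail

PAIRS = 5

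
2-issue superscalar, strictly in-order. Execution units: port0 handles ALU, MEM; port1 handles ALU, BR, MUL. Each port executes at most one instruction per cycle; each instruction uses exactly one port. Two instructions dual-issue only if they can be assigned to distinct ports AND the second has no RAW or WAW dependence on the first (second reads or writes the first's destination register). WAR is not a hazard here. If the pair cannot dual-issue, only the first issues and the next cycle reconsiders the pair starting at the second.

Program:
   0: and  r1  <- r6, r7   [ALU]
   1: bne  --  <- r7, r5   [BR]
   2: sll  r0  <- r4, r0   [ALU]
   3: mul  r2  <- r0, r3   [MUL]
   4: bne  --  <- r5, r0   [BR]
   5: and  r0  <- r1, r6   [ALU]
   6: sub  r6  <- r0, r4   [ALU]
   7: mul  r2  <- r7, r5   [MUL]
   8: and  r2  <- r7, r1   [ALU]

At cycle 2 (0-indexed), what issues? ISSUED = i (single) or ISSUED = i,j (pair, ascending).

ISSUED = 3

[0] i0/i1  and.ALU/bne.BR  -- 2-wide
[1] i2  sll.ALU  -- RAW r0
[2] i3  mul.MUL  -- no-port MUL/BR
[3] i4/i5  bne.BR/and.ALU  -- 2-wide
[4] i6/i7  sub.ALU/mul.MUL  -- 2-wide
[5] i8  and.ALU  -- tail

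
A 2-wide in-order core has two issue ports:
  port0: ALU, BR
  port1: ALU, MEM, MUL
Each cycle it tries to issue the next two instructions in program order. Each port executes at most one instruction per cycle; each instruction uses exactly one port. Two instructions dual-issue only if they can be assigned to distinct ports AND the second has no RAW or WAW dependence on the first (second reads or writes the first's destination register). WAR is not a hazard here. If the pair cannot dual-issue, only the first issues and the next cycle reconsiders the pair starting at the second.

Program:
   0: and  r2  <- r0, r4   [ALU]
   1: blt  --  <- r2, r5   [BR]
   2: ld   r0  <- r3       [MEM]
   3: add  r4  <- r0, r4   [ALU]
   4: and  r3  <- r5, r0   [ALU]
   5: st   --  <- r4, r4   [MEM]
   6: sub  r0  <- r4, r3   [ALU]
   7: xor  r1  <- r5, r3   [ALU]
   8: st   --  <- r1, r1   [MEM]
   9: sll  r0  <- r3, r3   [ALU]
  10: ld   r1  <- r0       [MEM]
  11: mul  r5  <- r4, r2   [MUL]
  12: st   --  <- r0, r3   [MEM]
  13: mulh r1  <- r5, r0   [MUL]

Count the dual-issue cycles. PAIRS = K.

PAIRS = 4

#0 head=0: and i0 RAW r2
#1 head=1: blt ld i1/i2 2-wide
#2 head=3: add and i3/i4 2-wide
#3 head=5: st sub i5/i6 2-wide
#4 head=7: xor i7 RAW r1
#5 head=8: st sll i8/i9 2-wide
#6 head=10: ld i10 no-port MEM/MUL
#7 head=11: mul i11 no-port MUL/MEM
#8 head=12: st i12 no-port MEM/MUL
#9 head=13: mulh i13 tail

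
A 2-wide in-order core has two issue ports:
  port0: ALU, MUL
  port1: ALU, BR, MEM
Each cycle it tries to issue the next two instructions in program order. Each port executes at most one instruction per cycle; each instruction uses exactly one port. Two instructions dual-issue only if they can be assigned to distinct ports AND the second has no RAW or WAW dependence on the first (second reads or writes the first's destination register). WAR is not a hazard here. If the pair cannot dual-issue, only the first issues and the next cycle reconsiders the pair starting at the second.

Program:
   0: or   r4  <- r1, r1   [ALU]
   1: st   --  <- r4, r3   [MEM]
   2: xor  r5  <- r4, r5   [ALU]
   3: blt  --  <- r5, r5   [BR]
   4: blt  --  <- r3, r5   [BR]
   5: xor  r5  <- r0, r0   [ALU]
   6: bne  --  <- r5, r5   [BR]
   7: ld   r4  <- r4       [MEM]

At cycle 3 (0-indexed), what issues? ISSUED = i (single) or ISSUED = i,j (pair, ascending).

ISSUED = 4,5

[0] i0  or  -- RAW r4
[1] i1&i2  st xor  -- dual
[2] i3  blt  -- no-port BR/BR
[3] i4&i5  blt xor  -- dual
[4] i6  bne  -- no-port BR/MEM
[5] i7  ld  -- tail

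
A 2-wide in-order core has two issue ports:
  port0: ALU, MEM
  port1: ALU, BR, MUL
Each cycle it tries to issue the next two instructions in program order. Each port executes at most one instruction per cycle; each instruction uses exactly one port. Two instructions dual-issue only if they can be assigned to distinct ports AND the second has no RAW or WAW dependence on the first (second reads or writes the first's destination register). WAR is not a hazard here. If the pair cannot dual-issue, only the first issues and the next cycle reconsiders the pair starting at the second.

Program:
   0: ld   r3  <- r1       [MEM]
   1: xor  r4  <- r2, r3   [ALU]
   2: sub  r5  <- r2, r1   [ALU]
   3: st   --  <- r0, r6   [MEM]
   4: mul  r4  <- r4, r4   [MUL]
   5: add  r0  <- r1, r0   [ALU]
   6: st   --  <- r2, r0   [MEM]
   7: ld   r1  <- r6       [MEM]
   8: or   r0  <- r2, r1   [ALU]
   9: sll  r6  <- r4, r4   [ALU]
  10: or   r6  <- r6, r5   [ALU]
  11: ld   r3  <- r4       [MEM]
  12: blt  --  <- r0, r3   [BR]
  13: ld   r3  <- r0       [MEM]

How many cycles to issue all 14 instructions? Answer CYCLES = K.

CYCLES = 9

0. ld.MEM @i0  | RAW r3
1. xor.ALU;sub.ALU @i1&i2  | pair
2. st.MEM;mul.MUL @i3&i4  | pair
3. add.ALU @i5  | RAW r0
4. st.MEM @i6  | no-port MEM/MEM
5. ld.MEM @i7  | RAW r1
6. or.ALU;sll.ALU @i8&i9  | pair
7. or.ALU;ld.MEM @i10&i11  | pair
8. blt.BR;ld.MEM @i12&i13  | pair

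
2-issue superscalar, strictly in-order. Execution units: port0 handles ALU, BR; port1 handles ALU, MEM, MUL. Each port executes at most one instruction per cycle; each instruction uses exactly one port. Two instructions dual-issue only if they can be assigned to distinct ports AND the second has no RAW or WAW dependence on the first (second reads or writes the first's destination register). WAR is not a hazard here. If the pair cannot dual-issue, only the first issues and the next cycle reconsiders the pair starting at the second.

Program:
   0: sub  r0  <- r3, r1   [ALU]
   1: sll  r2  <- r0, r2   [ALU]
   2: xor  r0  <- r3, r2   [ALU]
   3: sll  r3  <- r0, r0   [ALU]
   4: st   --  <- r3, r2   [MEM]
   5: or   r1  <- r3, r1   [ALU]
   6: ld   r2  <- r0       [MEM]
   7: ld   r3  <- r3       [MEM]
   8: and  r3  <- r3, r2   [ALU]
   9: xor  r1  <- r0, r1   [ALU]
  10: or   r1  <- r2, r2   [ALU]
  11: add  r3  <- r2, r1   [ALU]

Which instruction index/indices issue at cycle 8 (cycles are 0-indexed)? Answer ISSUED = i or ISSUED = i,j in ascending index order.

ISSUED = 10

c0: i0 sub  RAW r0
c1: i1 sll  RAW r2
c2: i2 xor  RAW r0
c3: i3 sll  RAW r3
c4: i4,i5 st or  pair
c5: i6 ld  no-port MEM/MEM
c6: i7 ld  RAW+WAW r3
c7: i8,i9 and xor  pair
c8: i10 or  RAW r1
c9: i11 add  tail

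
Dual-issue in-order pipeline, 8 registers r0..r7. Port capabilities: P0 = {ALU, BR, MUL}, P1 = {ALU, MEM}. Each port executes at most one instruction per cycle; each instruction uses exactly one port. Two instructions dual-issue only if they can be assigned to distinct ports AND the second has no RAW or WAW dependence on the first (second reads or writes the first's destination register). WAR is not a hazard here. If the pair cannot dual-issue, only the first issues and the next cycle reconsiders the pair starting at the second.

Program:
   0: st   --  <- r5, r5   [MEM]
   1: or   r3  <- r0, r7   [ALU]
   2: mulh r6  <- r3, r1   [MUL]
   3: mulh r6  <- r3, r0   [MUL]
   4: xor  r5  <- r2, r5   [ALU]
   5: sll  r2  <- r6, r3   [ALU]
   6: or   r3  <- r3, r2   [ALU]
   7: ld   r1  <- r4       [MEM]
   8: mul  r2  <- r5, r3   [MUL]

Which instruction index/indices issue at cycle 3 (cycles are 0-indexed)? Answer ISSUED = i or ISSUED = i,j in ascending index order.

[0] i0,i1  st.MEM/or.ALU  -- 2-wide
[1] i2  mulh.MUL  -- no-port MUL/MUL
[2] i3,i4  mulh.MUL/xor.ALU  -- 2-wide
[3] i5  sll.ALU  -- RAW r2
[4] i6,i7  or.ALU/ld.MEM  -- 2-wide
[5] i8  mul.MUL  -- tail

ISSUED = 5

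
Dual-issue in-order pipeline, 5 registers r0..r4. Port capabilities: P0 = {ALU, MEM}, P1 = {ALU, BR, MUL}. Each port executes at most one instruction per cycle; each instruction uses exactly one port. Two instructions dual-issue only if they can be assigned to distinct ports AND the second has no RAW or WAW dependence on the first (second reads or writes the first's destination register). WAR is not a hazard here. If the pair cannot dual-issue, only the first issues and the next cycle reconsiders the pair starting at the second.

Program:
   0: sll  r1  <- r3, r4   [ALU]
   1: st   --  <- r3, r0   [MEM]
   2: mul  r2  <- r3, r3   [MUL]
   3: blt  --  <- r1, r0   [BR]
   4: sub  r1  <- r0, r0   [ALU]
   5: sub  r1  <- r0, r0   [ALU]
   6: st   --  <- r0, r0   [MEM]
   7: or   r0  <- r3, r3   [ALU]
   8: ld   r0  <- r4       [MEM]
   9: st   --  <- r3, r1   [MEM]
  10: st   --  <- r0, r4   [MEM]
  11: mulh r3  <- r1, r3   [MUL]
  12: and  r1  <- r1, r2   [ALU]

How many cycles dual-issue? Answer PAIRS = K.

  cy0 -> i0+i1 (sll st) 2-wide
  cy1 -> i2 (mul) no-port MUL/BR
  cy2 -> i3+i4 (blt sub) 2-wide
  cy3 -> i5+i6 (sub st) 2-wide
  cy4 -> i7 (or) WAW r0
  cy5 -> i8 (ld) no-port MEM/MEM
  cy6 -> i9 (st) no-port MEM/MEM
  cy7 -> i10+i11 (st mulh) 2-wide
  cy8 -> i12 (and) tail

PAIRS = 4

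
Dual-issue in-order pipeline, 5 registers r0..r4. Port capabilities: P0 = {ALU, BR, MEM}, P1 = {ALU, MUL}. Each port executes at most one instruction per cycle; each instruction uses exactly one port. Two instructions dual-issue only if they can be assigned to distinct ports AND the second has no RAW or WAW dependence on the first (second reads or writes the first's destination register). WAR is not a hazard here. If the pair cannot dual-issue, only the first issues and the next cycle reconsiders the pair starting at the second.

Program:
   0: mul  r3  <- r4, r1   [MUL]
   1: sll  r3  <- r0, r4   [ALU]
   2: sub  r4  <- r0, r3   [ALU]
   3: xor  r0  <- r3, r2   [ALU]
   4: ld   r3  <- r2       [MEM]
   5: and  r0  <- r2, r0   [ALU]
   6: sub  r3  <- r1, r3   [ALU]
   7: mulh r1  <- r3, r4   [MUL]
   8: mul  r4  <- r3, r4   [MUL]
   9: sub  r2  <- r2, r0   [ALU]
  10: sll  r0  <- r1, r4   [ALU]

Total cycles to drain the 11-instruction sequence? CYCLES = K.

CYCLES = 8

t=0 i0:mul ; WAW r3
t=1 i1:sll ; RAW r3
t=2 i2,i3:sub+xor ; dual
t=3 i4,i5:ld+and ; dual
t=4 i6:sub ; RAW r3
t=5 i7:mulh ; no-port MUL/MUL
t=6 i8,i9:mul+sub ; dual
t=7 i10:sll ; tail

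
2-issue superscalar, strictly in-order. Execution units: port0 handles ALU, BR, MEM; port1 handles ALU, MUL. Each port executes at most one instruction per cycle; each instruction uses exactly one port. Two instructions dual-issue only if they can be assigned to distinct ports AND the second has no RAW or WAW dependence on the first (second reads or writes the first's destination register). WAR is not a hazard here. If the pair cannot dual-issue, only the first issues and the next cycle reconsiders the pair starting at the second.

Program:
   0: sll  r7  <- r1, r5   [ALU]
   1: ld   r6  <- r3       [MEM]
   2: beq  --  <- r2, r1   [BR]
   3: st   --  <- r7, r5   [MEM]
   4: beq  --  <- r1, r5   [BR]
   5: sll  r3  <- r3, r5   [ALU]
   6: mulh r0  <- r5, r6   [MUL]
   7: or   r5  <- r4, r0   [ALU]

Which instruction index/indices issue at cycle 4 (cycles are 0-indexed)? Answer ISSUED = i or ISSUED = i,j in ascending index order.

ISSUED = 6

[0] i0&i1  sll.ALU/ld.MEM  -- 2-wide
[1] i2  beq.BR  -- no-port BR/MEM
[2] i3  st.MEM  -- no-port MEM/BR
[3] i4&i5  beq.BR/sll.ALU  -- 2-wide
[4] i6  mulh.MUL  -- RAW r0
[5] i7  or.ALU  -- tail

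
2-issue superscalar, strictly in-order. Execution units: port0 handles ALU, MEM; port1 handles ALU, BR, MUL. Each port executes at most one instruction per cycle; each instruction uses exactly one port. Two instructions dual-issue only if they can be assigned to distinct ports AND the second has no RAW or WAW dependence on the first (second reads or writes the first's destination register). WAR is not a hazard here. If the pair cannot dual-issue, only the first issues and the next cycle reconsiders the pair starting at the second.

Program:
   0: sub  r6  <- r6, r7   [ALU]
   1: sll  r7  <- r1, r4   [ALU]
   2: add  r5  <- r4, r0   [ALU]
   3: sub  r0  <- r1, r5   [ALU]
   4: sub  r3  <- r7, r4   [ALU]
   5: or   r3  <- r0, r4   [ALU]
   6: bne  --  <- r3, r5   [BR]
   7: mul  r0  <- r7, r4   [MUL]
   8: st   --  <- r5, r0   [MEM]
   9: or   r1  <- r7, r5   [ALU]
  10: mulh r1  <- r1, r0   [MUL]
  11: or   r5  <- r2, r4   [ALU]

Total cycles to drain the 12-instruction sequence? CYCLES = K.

c0: i0+i1 sub.ALU+sll.ALU  2-wide
c1: i2 add.ALU  RAW r5
c2: i3+i4 sub.ALU+sub.ALU  2-wide
c3: i5 or.ALU  RAW r3
c4: i6 bne.BR  no-port BR/MUL
c5: i7 mul.MUL  RAW r0
c6: i8+i9 st.MEM+or.ALU  2-wide
c7: i10+i11 mulh.MUL+or.ALU  2-wide

CYCLES = 8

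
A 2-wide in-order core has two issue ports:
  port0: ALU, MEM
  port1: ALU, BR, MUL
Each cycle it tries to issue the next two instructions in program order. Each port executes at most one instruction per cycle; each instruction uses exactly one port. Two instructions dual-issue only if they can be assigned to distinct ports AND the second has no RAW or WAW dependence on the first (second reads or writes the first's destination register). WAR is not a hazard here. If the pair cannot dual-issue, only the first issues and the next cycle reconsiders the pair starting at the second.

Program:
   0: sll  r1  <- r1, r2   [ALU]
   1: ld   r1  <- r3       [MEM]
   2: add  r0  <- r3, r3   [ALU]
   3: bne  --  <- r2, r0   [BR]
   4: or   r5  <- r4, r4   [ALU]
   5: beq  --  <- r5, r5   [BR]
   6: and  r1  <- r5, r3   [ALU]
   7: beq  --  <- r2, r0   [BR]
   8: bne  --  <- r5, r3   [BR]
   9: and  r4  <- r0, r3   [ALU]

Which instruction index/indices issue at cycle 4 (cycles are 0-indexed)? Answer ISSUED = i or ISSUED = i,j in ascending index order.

ISSUED = 7

0. sll @i0  | WAW r1
1. ld/add @i1+i2  | 2-wide
2. bne/or @i3+i4  | 2-wide
3. beq/and @i5+i6  | 2-wide
4. beq @i7  | no-port BR/BR
5. bne/and @i8+i9  | 2-wide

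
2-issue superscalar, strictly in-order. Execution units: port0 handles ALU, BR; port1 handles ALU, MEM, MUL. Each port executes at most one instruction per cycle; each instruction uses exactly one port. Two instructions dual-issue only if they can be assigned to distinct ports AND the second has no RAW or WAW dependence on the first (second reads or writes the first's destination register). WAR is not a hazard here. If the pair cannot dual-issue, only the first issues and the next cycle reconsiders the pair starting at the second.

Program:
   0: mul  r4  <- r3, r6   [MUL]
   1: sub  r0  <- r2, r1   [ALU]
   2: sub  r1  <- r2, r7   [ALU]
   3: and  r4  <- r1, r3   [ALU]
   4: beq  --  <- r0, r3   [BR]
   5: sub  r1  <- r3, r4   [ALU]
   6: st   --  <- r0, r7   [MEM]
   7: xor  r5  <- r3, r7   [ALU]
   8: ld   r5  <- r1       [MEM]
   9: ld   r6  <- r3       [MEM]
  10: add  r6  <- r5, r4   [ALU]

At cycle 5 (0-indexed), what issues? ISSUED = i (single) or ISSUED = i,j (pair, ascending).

ISSUED = 8

[0] i0+i1  mul.MUL/sub.ALU  -- pair
[1] i2  sub.ALU  -- RAW r1
[2] i3+i4  and.ALU/beq.BR  -- pair
[3] i5+i6  sub.ALU/st.MEM  -- pair
[4] i7  xor.ALU  -- WAW r5
[5] i8  ld.MEM  -- no-port MEM/MEM
[6] i9  ld.MEM  -- WAW r6
[7] i10  add.ALU  -- tail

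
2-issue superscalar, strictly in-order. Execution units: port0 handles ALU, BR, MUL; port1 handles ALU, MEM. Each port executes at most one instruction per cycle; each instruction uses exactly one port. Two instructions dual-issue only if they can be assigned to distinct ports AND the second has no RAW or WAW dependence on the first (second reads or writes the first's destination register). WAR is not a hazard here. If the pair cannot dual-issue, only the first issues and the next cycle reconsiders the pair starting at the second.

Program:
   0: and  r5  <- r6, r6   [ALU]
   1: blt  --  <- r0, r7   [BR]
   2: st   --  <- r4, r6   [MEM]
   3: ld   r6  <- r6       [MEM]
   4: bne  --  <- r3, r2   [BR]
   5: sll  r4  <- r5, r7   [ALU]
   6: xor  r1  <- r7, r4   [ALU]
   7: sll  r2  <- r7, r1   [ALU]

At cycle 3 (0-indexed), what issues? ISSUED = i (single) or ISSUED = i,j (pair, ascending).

#0 head=0: and/blt i0&i1 pair
#1 head=2: st i2 no-port MEM/MEM
#2 head=3: ld/bne i3&i4 pair
#3 head=5: sll i5 RAW r4
#4 head=6: xor i6 RAW r1
#5 head=7: sll i7 tail

ISSUED = 5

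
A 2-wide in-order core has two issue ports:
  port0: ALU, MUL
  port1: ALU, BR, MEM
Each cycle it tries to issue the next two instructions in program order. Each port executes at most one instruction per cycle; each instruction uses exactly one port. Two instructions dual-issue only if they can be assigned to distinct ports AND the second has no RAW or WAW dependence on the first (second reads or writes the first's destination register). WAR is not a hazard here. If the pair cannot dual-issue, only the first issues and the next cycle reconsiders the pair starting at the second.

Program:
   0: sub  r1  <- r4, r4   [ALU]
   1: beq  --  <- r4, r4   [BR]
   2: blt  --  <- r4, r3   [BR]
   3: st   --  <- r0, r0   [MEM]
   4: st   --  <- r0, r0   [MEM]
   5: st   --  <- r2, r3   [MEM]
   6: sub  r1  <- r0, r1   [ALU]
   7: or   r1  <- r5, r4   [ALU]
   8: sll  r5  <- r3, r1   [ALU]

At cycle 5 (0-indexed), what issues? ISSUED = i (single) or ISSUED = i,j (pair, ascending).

ISSUED = 7

0. sub.ALU+beq.BR @i0/i1  | 2-wide
1. blt.BR @i2  | no-port BR/MEM
2. st.MEM @i3  | no-port MEM/MEM
3. st.MEM @i4  | no-port MEM/MEM
4. st.MEM+sub.ALU @i5/i6  | 2-wide
5. or.ALU @i7  | RAW r1
6. sll.ALU @i8  | tail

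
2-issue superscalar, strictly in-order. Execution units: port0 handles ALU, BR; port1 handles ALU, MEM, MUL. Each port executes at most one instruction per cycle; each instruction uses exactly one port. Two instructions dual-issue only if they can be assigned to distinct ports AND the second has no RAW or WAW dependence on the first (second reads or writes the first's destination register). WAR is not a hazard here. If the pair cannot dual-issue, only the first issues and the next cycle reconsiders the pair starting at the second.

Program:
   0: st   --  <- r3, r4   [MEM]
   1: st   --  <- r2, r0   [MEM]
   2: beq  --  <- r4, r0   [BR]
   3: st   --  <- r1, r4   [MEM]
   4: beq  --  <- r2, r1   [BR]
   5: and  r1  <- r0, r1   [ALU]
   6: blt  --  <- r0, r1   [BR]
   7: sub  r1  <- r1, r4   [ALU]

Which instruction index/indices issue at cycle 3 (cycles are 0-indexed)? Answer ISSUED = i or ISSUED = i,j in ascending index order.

[0] i0  st  -- no-port MEM/MEM
[1] i1+i2  st+beq  -- dual
[2] i3+i4  st+beq  -- dual
[3] i5  and  -- RAW r1
[4] i6+i7  blt+sub  -- dual

ISSUED = 5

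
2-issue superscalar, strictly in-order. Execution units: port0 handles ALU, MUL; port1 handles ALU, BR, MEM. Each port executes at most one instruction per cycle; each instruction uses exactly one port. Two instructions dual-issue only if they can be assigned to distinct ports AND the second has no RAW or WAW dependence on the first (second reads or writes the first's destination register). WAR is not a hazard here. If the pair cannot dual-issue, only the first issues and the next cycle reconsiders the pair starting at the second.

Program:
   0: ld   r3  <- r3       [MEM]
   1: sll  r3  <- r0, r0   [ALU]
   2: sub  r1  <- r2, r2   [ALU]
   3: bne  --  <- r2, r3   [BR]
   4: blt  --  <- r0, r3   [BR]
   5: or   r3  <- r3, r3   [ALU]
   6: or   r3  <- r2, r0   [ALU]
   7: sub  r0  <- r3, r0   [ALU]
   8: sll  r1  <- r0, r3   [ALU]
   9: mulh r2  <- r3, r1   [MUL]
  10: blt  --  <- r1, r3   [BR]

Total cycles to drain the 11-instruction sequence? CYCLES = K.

CYCLES = 8

0. ld @i0  | WAW r3
1. sll+sub @i1,i2  | 2-wide
2. bne @i3  | no-port BR/BR
3. blt+or @i4,i5  | 2-wide
4. or @i6  | RAW r3
5. sub @i7  | RAW r0
6. sll @i8  | RAW r1
7. mulh+blt @i9,i10  | 2-wide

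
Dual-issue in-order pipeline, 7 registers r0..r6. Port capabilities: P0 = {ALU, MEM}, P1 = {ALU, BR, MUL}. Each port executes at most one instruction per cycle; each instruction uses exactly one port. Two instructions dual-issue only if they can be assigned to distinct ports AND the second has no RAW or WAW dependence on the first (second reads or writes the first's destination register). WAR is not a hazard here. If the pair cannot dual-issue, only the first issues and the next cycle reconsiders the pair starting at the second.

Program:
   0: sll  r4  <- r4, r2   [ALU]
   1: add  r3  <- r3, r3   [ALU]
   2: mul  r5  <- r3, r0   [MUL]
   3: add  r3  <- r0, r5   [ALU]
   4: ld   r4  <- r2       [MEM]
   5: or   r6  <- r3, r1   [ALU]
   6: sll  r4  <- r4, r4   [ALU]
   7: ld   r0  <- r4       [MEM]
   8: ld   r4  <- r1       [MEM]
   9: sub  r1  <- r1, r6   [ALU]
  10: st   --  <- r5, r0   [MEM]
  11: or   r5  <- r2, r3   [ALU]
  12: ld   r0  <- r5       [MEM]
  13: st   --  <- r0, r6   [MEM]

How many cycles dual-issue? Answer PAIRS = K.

PAIRS = 5

c0: i0+i1 sll.ALU+add.ALU  dual
c1: i2 mul.MUL  RAW r5
c2: i3+i4 add.ALU+ld.MEM  dual
c3: i5+i6 or.ALU+sll.ALU  dual
c4: i7 ld.MEM  no-port MEM/MEM
c5: i8+i9 ld.MEM+sub.ALU  dual
c6: i10+i11 st.MEM+or.ALU  dual
c7: i12 ld.MEM  no-port MEM/MEM
c8: i13 st.MEM  tail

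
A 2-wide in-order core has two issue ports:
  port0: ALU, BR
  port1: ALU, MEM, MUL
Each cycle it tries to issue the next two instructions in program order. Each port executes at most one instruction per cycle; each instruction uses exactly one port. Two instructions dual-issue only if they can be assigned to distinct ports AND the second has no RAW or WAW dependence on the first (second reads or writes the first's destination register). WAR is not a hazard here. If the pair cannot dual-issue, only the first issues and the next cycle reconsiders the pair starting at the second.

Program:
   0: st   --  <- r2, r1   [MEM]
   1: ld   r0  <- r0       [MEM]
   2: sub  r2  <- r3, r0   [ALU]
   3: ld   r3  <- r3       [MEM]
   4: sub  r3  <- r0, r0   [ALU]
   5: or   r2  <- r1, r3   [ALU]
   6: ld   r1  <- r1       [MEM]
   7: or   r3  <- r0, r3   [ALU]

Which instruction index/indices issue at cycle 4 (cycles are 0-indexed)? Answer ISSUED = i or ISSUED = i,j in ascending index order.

t=0 i0:st ; no-port MEM/MEM
t=1 i1:ld ; RAW r0
t=2 i2,i3:sub ld ; pair
t=3 i4:sub ; RAW r3
t=4 i5,i6:or ld ; pair
t=5 i7:or ; tail

ISSUED = 5,6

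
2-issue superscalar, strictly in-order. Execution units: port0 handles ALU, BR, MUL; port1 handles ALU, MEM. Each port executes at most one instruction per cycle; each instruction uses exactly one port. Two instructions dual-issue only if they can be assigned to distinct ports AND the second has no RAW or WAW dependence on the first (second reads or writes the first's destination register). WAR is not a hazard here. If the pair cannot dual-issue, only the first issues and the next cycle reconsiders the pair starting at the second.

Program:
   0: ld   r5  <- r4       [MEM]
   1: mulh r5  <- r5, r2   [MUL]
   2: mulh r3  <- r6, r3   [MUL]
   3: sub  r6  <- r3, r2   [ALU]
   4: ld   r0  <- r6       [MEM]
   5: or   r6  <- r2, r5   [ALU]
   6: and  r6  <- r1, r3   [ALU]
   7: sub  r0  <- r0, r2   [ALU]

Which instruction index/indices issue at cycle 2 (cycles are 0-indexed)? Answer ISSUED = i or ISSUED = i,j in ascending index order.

ISSUED = 2

c0: i0 ld.MEM  RAW+WAW r5
c1: i1 mulh.MUL  no-port MUL/MUL
c2: i2 mulh.MUL  RAW r3
c3: i3 sub.ALU  RAW r6
c4: i4,i5 ld.MEM;or.ALU  2-wide
c5: i6,i7 and.ALU;sub.ALU  2-wide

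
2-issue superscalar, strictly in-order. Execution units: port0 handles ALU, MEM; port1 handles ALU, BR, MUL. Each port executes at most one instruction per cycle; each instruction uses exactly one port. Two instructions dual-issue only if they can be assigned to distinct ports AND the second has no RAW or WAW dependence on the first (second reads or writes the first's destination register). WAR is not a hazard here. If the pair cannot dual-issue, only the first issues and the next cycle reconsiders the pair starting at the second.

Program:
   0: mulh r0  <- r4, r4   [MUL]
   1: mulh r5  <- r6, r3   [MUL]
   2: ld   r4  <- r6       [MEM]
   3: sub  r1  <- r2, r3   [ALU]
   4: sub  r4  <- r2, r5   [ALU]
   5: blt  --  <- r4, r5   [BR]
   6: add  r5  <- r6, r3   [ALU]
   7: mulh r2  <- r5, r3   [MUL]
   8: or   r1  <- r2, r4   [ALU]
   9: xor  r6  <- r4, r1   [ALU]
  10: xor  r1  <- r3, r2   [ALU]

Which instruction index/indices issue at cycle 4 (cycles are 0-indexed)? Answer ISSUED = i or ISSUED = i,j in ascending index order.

#0 head=0: mulh.MUL i0 no-port MUL/MUL
#1 head=1: mulh.MUL/ld.MEM i1+i2 dual
#2 head=3: sub.ALU/sub.ALU i3+i4 dual
#3 head=5: blt.BR/add.ALU i5+i6 dual
#4 head=7: mulh.MUL i7 RAW r2
#5 head=8: or.ALU i8 RAW r1
#6 head=9: xor.ALU/xor.ALU i9+i10 dual

ISSUED = 7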